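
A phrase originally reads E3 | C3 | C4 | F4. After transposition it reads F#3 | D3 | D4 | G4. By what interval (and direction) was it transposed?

Take the first pair: E3 → F#3. E to F spans 2 letter names, so the interval is some kind of second.
E3 to F#3 is 2 semitones, which makes it a major second; the second version is higher, so the direction is up.
Checking another pair — F4 → G4 — gives the same interval.

up a major second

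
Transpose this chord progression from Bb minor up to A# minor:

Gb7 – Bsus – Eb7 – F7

F#7 A##sus D#7 E#7

Bb minor up to A# minor is an augmented seventh; each chord root moves by that interval while the quality stays the same.
Gb7: root Gb up an augmented seventh → F#, giving F#7.
Bsus: root B up an augmented seventh → A##, giving A##sus.
Eb7: root Eb up an augmented seventh → D#, giving D#7.
F7: root F up an augmented seventh → E#, giving E#7.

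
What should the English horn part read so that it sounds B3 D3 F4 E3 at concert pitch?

The English horn sounds a perfect fifth below written, so the written part must be a perfect fifth above concert — transpose each note up.
B3 -> F#4
D3 -> A3
F4 -> C5
E3 -> B3

F#4 A3 C5 B3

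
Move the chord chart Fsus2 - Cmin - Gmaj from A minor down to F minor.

A minor down to F minor is a major third; each chord root moves by that interval while the quality stays the same.
Fsus2: root F down a major third → Db, giving Dbsus2.
Cmin: root C down a major third → Ab, giving Abmin.
Gmaj: root G down a major third → Eb, giving Ebmaj.

Dbsus2 Abmin Ebmaj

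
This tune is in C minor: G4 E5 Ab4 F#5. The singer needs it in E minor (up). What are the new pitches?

From C up to E is a major third; apply that to each pitch.
G4 becomes B4
E5 becomes G#5
Ab4 becomes C5
F#5 becomes A#5

B4 G#5 C5 A#5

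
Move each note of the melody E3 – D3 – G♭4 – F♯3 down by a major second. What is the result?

D3 C3 Fb4 E3

E3: a second down reaches D, and 2 semitones makes it D3.
A major second down from D3 gives C3.
Gb4 down a major second is Fb4.
F#3 down a major second is E3.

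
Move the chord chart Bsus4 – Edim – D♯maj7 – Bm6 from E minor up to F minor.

Csus4 Fdim Emaj7 Cm6

E minor up to F minor is a minor second; each chord root moves by that interval while the quality stays the same.
Bsus4: root B up a minor second → C, giving Csus4.
Edim: root E up a minor second → F, giving Fdim.
D♯maj7: root D♯ up a minor second → E, giving Emaj7.
Bm6: root B up a minor second → C, giving Cm6.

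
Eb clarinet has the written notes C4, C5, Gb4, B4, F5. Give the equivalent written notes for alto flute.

Ab4 Ab5 Ebb5 G5 Db6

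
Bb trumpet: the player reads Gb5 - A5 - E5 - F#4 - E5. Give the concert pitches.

Fb5 G5 D5 E4 D5

Written C4 on the Bb trumpet sounds as Bb3, a major second lower; apply that shift to every note.
Gb5 -> Fb5
A5 -> G5
E5 -> D5
F#4 -> E4
E5 -> D5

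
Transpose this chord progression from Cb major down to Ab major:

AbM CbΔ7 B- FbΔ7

FM AbΔ7 G#- DbΔ7

Cb major down to Ab major is a minor third; each chord root moves by that interval while the quality stays the same.
AbM: root Ab down a minor third → F, giving FM.
CbΔ7: root Cb down a minor third → Ab, giving AbΔ7.
B-: root B down a minor third → G#, giving G#-.
FbΔ7: root Fb down a minor third → Db, giving DbΔ7.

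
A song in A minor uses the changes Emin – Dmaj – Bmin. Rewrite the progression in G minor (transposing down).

Dmin Cmaj Amin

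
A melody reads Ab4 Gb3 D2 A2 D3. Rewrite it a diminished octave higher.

Abb5 Gbb4 Db3 Ab3 Db4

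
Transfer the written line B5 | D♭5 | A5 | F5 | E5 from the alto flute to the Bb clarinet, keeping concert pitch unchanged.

First find concert pitch: the alto flute sounds a perfect fourth below written, so B5 D♭5 A5 F5 E5 sounds F#5 Ab4 E5 C5 B4.
Then write for Bb clarinet: it sounds a major second below written, so the part must be a major second above concert.
F#5 → G#5
Ab4 → Bb4
E5 → F#5
C5 → D5
B4 → C#5

G#5 Bb4 F#5 D5 C#5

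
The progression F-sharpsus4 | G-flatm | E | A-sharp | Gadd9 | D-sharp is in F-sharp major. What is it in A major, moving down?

Asus4 Bbbm G C# Bbadd9 F#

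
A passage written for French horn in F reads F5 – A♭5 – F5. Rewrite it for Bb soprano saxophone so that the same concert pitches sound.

C5 Eb5 C5

First find concert pitch: the French horn in F sounds a perfect fifth below written, so F5 A♭5 F5 sounds Bb4 Db5 Bb4.
Then write for Bb soprano saxophone: it sounds a major second below written, so the part must be a major second above concert.
Bb4 → C5
Db5 → Eb5
Bb4 → C5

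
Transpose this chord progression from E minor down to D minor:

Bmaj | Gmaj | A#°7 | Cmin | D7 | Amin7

Amaj Fmaj G#°7 Bbmin C7 Gmin7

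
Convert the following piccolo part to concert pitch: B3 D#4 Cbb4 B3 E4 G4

B4 D#5 Cbb5 B4 E5 G5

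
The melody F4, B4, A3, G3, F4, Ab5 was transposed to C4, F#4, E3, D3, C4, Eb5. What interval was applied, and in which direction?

down a perfect fourth

From F4 to C4 is 4 letter names — a fourth of some quality.
C4 to F4 is 5 semitones, which makes it a perfect fourth; the second version is lower, so the direction is down.
Checking another pair — Ab5 → Eb5 — gives the same interval.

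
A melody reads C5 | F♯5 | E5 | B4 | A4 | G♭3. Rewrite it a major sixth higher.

C5: a sixth up reaches A, and 9 semitones makes it A5.
F#5 up a major sixth is D#6.
A major sixth up from E5 gives C#6.
B4: a sixth up reaches G, and 9 semitones makes it G#5.
A4 up a major sixth is F#5.
Gb3 up a major sixth is Eb4.

A5 D#6 C#6 G#5 F#5 Eb4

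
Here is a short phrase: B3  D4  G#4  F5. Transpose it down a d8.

B#2 D#3 G##3 F#4

B3 becomes B#2
D4 becomes D#3
G#4 becomes G##3
F5 becomes F#4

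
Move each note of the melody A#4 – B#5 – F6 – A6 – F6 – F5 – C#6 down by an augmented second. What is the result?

G4 A5 Ebb6 Gb6 Ebb6 Ebb5 Bb5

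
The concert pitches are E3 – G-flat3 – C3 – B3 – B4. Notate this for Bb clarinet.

The Bb clarinet sounds a major second below written, so the written part must be a major second above concert — transpose each note up.
E3 becomes F#3
Gb3 becomes Ab3
C3 becomes D3
B3 becomes C#4
B4 becomes C#5

F#3 Ab3 D3 C#4 C#5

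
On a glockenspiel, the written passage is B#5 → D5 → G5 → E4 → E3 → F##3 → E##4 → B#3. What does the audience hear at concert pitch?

B#7 D7 G7 E6 E5 F##5 E##6 B#5

The glockenspiel sounds a perfect fifteenth above written, so transpose each written note up a perfect fifteenth.
B#5 becomes B#7
D5 becomes D7
G5 becomes G7
E4 becomes E6
E3 becomes E5
F##3 becomes F##5
E##4 becomes E##6
B#3 becomes B#5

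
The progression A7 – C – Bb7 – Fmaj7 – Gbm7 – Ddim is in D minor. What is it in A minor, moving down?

E7 G F7 Cmaj7 Dbm7 Adim

D minor down to A minor is a perfect fourth; each chord root moves by that interval while the quality stays the same.
A7: root A down a perfect fourth → E, giving E7.
C: root C down a perfect fourth → G, giving G.
Bb7: root Bb down a perfect fourth → F, giving F7.
Fmaj7: root F down a perfect fourth → C, giving Cmaj7.
Gbm7: root Gb down a perfect fourth → Db, giving Dbm7.
Ddim: root D down a perfect fourth → A, giving Adim.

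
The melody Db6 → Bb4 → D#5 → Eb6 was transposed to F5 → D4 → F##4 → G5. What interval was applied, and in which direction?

down a minor sixth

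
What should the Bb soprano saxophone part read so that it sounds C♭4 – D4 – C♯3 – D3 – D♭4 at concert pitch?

The Bb soprano saxophone sounds a major second below written, so the written part must be a major second above concert — transpose each note up.
Cb4 -> Db4
D4 -> E4
C#3 -> D#3
D3 -> E3
Db4 -> Eb4

Db4 E4 D#3 E3 Eb4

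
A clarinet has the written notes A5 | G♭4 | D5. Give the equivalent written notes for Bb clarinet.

First find concert pitch: the A clarinet sounds a minor third below written, so A5 G♭4 D5 sounds F#5 Eb4 B4.
Then write for Bb clarinet: it sounds a major second below written, so the part must be a major second above concert.
F#5 → G#5
Eb4 → F4
B4 → C#5

G#5 F4 C#5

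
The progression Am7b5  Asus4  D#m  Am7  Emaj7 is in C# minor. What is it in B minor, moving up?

C# minor up to B minor is a minor seventh; each chord root moves by that interval while the quality stays the same.
Am7b5: root A up a minor seventh → G, giving Gm7b5.
Asus4: root A up a minor seventh → G, giving Gsus4.
D#m: root D# up a minor seventh → C#, giving C#m.
Am7: root A up a minor seventh → G, giving Gm7.
Emaj7: root E up a minor seventh → D, giving Dmaj7.

Gm7b5 Gsus4 C#m Gm7 Dmaj7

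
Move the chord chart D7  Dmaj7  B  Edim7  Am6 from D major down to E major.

D major down to E major is a minor seventh; each chord root moves by that interval while the quality stays the same.
D7: root D down a minor seventh → E, giving E7.
Dmaj7: root D down a minor seventh → E, giving Emaj7.
B: root B down a minor seventh → C#, giving C#.
Edim7: root E down a minor seventh → F#, giving F#dim7.
Am6: root A down a minor seventh → B, giving Bm6.

E7 Emaj7 C# F#dim7 Bm6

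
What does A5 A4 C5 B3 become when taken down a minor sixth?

C#5 C#4 E4 D#3

A5 down a minor sixth is C#5.
A4: a sixth down reaches C, and 8 semitones makes it C#4.
C5 down a minor sixth is E4.
B3 down a minor sixth is D#3.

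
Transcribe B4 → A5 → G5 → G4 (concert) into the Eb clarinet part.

Written C4 sounds as Eb4 on the Eb clarinet, so concert pitches are written a minor third down.
B4 gives G#4
A5 gives F#5
G5 gives E5
G4 gives E4

G#4 F#5 E5 E4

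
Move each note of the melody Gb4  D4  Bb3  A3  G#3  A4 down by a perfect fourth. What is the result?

Db4 A3 F3 E3 D#3 E4

Gb4 -> Db4
D4 -> A3
Bb3 -> F3
A3 -> E3
G#3 -> D#3
A4 -> E4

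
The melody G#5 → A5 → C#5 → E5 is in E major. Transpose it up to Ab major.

C6 Db6 F5 Ab5

From E up to Ab is a diminished fourth; apply that to each pitch.
G#5 becomes C6
A5 becomes Db6
C#5 becomes F5
E5 becomes Ab5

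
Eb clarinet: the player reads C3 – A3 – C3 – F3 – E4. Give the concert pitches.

Eb3 C4 Eb3 Ab3 G4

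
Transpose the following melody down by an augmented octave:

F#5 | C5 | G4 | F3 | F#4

F4 Cb4 Gb3 Fb2 F3

F#5 down an augmented octave is F4.
C5 down an augmented octave is Cb4.
G4: an octave down reaches G, and 13 semitones makes it Gb3.
F3 down an augmented octave is Fb2.
F#4 down an augmented octave is F3.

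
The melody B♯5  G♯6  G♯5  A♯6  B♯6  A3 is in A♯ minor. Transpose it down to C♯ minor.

D#5 B5 B4 C#6 D#6 C3

A♯ minor to C♯ minor down is a major sixth, so every note moves down by that interval.
B#5 → D#5
G#6 → B5
G#5 → B4
A#6 → C#6
B#6 → D#6
A3 → C3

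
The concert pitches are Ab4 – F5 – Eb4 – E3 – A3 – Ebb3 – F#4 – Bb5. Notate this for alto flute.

Db5 Bb5 Ab4 A3 D4 Abb3 B4 Eb6

The alto flute sounds a perfect fourth below written, so the written part must be a perfect fourth above concert — transpose each note up.
Ab4 to Db5
F5 to Bb5
Eb4 to Ab4
E3 to A3
A3 to D4
Ebb3 to Abb3
F#4 to B4
Bb5 to Eb6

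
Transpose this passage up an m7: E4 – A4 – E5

D5 G5 D6

E4 -> D5
A4 -> G5
E5 -> D6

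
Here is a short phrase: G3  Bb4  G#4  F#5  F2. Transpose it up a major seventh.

F#4 A5 F##5 E#6 E3

G3 to F#4
Bb4 to A5
G#4 to F##5
F#5 to E#6
F2 to E3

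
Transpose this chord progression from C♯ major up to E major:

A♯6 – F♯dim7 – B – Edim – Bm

C#6 Adim7 D Gdim Dm

C♯ major up to E major is a minor third; each chord root moves by that interval while the quality stays the same.
A♯6: root A♯ up a minor third → C#, giving C#6.
F♯dim7: root F♯ up a minor third → A, giving Adim7.
B: root B up a minor third → D, giving D.
Edim: root E up a minor third → G, giving Gdim.
Bm: root B up a minor third → D, giving Dm.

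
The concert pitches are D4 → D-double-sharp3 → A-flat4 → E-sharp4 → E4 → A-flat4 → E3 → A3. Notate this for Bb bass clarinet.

E5 E##4 Bb5 F##5 F#5 Bb5 F#4 B4

The Bb bass clarinet sounds a major ninth below written, so the written part must be a major ninth above concert — transpose each note up.
D4 -> E5
D##3 -> E##4
Ab4 -> Bb5
E#4 -> F##5
E4 -> F#5
Ab4 -> Bb5
E3 -> F#4
A3 -> B4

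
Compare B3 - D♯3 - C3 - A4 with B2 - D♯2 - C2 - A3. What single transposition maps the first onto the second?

From B3 to B2 is 8 letter names — an octave of some quality.
B2 to B3 is 12 semitones, which makes it a perfect octave; the second version is lower, so the direction is down.
Checking another pair — A4 → A3 — gives the same interval.

down a perfect octave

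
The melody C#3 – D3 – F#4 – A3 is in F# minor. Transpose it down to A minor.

E2 F2 A3 C3

From F# down to A is a major sixth; apply that to each pitch.
C#3 becomes E2
D3 becomes F2
F#4 becomes A3
A3 becomes C3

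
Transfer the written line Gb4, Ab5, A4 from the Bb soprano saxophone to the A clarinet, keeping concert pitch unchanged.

First find concert pitch: the Bb soprano saxophone sounds a major second below written, so Gb4 Ab5 A4 sounds Fb4 Gb5 G4.
Then write for A clarinet: it sounds a minor third below written, so the part must be a minor third above concert.
Fb4 → Abb4
Gb5 → Bbb5
G4 → Bb4

Abb4 Bbb5 Bb4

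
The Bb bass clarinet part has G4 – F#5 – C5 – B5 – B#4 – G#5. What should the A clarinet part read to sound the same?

Ab3 G4 Db4 C5 C#4 A4

First find concert pitch: the Bb bass clarinet sounds a major ninth below written, so G4 F#5 C5 B5 B#4 G#5 sounds F3 E4 Bb3 A4 A#3 F#4.
Then write for A clarinet: it sounds a minor third below written, so the part must be a minor third above concert.
F3 → Ab3
E4 → G4
Bb3 → Db4
A4 → C5
A#3 → C#4
F#4 → A4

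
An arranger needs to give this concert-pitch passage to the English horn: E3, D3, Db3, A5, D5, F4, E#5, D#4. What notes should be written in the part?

B3 A3 Ab3 E6 A5 C5 B#5 A#4

The English horn sounds a perfect fifth below written, so the written part must be a perfect fifth above concert — transpose each note up.
E3 -> B3
D3 -> A3
Db3 -> Ab3
A5 -> E6
D5 -> A5
F4 -> C5
E#5 -> B#5
D#4 -> A#4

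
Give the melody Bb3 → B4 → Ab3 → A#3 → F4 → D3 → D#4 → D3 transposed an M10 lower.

Gb2 G3 Fb2 F#2 Db3 Bb1 B2 Bb1

Bb3 gives Gb2
B4 gives G3
Ab3 gives Fb2
A#3 gives F#2
F4 gives Db3
D3 gives Bb1
D#4 gives B2
D3 gives Bb1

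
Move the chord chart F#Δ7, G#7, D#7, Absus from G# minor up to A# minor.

G#Δ7 A#7 E#7 Bbsus

G# minor up to A# minor is a major second; each chord root moves by that interval while the quality stays the same.
F#Δ7: root F# up a major second → G#, giving G#Δ7.
G#7: root G# up a major second → A#, giving A#7.
D#7: root D# up a major second → E#, giving E#7.
Absus: root Ab up a major second → Bb, giving Bbsus.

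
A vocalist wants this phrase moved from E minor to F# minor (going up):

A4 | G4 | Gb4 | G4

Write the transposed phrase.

From E up to F# is a major second; apply that to each pitch.
A4 becomes B4
G4 becomes A4
Gb4 becomes Ab4
G4 becomes A4

B4 A4 Ab4 A4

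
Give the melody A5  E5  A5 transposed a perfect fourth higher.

D6 A5 D6

A5 up a perfect fourth is D6.
E5: a fourth up reaches A, and 5 semitones makes it A5.
A5: a fourth up reaches D, and 5 semitones makes it D6.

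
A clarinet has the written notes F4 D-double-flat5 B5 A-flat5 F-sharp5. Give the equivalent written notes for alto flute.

G4 Ebb5 C#6 Bb5 G#5

First find concert pitch: the A clarinet sounds a minor third below written, so F4 D-double-flat5 B5 A-flat5 F-sharp5 sounds D4 Bbb4 G#5 F5 D#5.
Then write for alto flute: it sounds a perfect fourth below written, so the part must be a perfect fourth above concert.
D4 → G4
Bbb4 → Ebb5
G#5 → C#6
F5 → Bb5
D#5 → G#5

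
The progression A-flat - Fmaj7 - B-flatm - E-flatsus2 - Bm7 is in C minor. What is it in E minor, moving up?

C minor up to E minor is a major third; each chord root moves by that interval while the quality stays the same.
A-flat: root A-flat up a major third → C, giving C.
Fmaj7: root F up a major third → A, giving Amaj7.
B-flatm: root B-flat up a major third → D, giving Dm.
E-flatsus2: root E-flat up a major third → G, giving Gsus2.
Bm7: root B up a major third → D#, giving D#m7.

C Amaj7 Dm Gsus2 D#m7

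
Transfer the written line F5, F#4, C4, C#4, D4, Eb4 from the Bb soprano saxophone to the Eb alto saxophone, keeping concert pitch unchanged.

First find concert pitch: the Bb soprano saxophone sounds a major second below written, so F5 F#4 C4 C#4 D4 Eb4 sounds Eb5 E4 Bb3 B3 C4 Db4.
Then write for Eb alto saxophone: it sounds a major sixth below written, so the part must be a major sixth above concert.
Eb5 → C6
E4 → C#5
Bb3 → G4
B3 → G#4
C4 → A4
Db4 → Bb4

C6 C#5 G4 G#4 A4 Bb4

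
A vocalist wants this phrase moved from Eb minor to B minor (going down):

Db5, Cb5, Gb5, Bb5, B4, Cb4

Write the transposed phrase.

A4 G4 D5 F#5 F##4 G3

From Eb down to B is a diminished fourth; apply that to each pitch.
Db5 → A4
Cb5 → G4
Gb5 → D5
Bb5 → F#5
B4 → F##4
Cb4 → G3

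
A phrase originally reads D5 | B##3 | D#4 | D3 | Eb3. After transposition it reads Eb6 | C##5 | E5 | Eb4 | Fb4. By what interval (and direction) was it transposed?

up a minor ninth

From D5 to Eb6 is 9 letter names — a ninth of some quality.
D5 to Eb6 is 13 semitones, which makes it a minor ninth; the second version is higher, so the direction is up.
Checking another pair — Eb3 → Fb4 — gives the same interval.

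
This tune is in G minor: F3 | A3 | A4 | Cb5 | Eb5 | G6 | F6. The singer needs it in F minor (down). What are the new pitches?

Eb3 G3 G4 Bbb4 Db5 F6 Eb6

From G down to F is a major second; apply that to each pitch.
F3 → Eb3
A3 → G3
A4 → G4
Cb5 → Bbb4
Eb5 → Db5
G6 → F6
F6 → Eb6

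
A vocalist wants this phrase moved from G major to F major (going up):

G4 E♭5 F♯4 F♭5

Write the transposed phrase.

F5 Db6 E5 Ebb6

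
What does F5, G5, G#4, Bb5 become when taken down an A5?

F5 → Bbb4
G5 → Cb5
G#4 → C4
Bb5 → Ebb5

Bbb4 Cb5 C4 Ebb5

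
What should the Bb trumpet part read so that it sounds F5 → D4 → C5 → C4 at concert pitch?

Written C4 sounds as Bb3 on the Bb trumpet, so concert pitches are written a major second up.
F5 gives G5
D4 gives E4
C5 gives D5
C4 gives D4

G5 E4 D5 D4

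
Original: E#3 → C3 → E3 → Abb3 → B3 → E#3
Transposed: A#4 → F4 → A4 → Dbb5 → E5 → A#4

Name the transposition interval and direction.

up a perfect eleventh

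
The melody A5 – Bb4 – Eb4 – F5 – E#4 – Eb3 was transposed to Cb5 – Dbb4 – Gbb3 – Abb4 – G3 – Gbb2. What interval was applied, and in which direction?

From A5 to Cb5 is 6 letter names — a sixth of some quality.
Cb5 to A5 is 10 semitones, which makes it an augmented sixth; the second version is lower, so the direction is down.
Checking another pair — Eb3 → Gbb2 — gives the same interval.

down an augmented sixth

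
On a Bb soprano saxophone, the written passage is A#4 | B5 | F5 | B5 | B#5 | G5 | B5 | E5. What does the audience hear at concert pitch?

G#4 A5 Eb5 A5 A#5 F5 A5 D5

The Bb soprano saxophone sounds a major second below written, so transpose each written note down a major second.
A#4 becomes G#4
B5 becomes A5
F5 becomes Eb5
B5 becomes A5
B#5 becomes A#5
G5 becomes F5
B5 becomes A5
E5 becomes D5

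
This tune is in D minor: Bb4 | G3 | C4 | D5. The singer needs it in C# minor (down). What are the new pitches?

From D down to C# is a minor second; apply that to each pitch.
Bb4 gives A4
G3 gives F#3
C4 gives B3
D5 gives C#5

A4 F#3 B3 C#5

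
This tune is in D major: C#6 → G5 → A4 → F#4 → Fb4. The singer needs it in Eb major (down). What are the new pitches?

D5 Ab4 Bb3 G3 Gbb3

From D down to Eb is a major seventh; apply that to each pitch.
C#6 gives D5
G5 gives Ab4
A4 gives Bb3
F#4 gives G3
Fb4 gives Gbb3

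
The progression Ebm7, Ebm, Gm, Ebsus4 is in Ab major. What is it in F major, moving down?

Cm7 Cm Em Csus4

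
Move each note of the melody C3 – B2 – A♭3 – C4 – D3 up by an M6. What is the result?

A3 G#3 F4 A4 B3

A major sixth up from C3 gives A3.
B2 up a major sixth is G#3.
Ab3 up a major sixth is F4.
C4: a sixth up reaches A, and 9 semitones makes it A4.
A major sixth up from D3 gives B3.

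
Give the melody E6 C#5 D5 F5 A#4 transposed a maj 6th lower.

G5 E4 F4 Ab4 C#4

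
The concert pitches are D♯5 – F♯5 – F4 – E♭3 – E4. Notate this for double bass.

The double bass sounds a perfect octave below written, so the written part must be a perfect octave above concert — transpose each note up.
D#5 to D#6
F#5 to F#6
F4 to F5
Eb3 to Eb4
E4 to E5

D#6 F#6 F5 Eb4 E5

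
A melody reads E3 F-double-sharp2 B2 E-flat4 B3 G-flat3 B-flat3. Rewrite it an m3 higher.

G3 A#2 D3 Gb4 D4 Bbb3 Db4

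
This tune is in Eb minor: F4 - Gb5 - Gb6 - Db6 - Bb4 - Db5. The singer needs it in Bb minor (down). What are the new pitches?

C4 Db5 Db6 Ab5 F4 Ab4

From Eb down to Bb is a perfect fourth; apply that to each pitch.
F4 → C4
Gb5 → Db5
Gb6 → Db6
Db6 → Ab5
Bb4 → F4
Db5 → Ab4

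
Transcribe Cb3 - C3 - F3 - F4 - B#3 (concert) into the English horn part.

Gb3 G3 C4 C5 F##4

Written C4 sounds as F3 on the English horn, so concert pitches are written a perfect fifth up.
Cb3 becomes Gb3
C3 becomes G3
F3 becomes C4
F4 becomes C5
B#3 becomes F##4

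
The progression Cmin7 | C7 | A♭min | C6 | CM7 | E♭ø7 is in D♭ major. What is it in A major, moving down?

G#min7 G#7 Emin G#6 G#M7 Bø7

D♭ major down to A major is a diminished fourth; each chord root moves by that interval while the quality stays the same.
Cmin7: root C down a diminished fourth → G#, giving G#min7.
C7: root C down a diminished fourth → G#, giving G#7.
A♭min: root A♭ down a diminished fourth → E, giving Emin.
C6: root C down a diminished fourth → G#, giving G#6.
CM7: root C down a diminished fourth → G#, giving G#M7.
E♭ø7: root E♭ down a diminished fourth → B, giving Bø7.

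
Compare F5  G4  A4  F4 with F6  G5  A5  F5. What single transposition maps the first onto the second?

up a perfect octave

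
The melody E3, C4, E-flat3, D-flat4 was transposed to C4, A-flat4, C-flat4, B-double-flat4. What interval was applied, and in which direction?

up a minor sixth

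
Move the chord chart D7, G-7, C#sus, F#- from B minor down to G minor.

Bb7 Eb-7 Asus D-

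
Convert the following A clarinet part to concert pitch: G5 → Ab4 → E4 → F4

E5 F4 C#4 D4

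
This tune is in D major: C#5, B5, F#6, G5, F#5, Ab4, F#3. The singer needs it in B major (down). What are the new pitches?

From D down to B is a minor third; apply that to each pitch.
C#5 → A#4
B5 → G#5
F#6 → D#6
G5 → E5
F#5 → D#5
Ab4 → F4
F#3 → D#3

A#4 G#5 D#6 E5 D#5 F4 D#3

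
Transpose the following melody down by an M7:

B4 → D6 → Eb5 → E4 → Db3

B4 to C4
D6 to Eb5
Eb5 to Fb4
E4 to F3
Db3 to Ebb2

C4 Eb5 Fb4 F3 Ebb2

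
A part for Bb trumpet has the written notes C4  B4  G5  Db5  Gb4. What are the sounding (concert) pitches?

Bb3 A4 F5 Cb5 Fb4

The Bb trumpet sounds a major second below written, so transpose each written note down a major second.
C4 gives Bb3
B4 gives A4
G5 gives F5
Db5 gives Cb5
Gb4 gives Fb4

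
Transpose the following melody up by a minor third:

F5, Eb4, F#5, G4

Ab5 Gb4 A5 Bb4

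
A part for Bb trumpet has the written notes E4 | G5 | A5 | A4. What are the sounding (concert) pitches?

D4 F5 G5 G4

The Bb trumpet sounds a major second below written, so transpose each written note down a major second.
E4 to D4
G5 to F5
A5 to G5
A4 to G4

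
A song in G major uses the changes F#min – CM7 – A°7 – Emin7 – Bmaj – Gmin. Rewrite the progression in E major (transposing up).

D#min AM7 F#°7 C#min7 G#maj Emin

G major up to E major is a major sixth; each chord root moves by that interval while the quality stays the same.
F#min: root F# up a major sixth → D#, giving D#min.
CM7: root C up a major sixth → A, giving AM7.
A°7: root A up a major sixth → F#, giving F#°7.
Emin7: root E up a major sixth → C#, giving C#min7.
Bmaj: root B up a major sixth → G#, giving G#maj.
Gmin: root G up a major sixth → E, giving Emin.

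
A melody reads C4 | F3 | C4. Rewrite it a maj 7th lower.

Db3 Gb2 Db3

A major seventh down from C4 gives Db3.
F3 down a major seventh is Gb2.
C4 down a major seventh is Db3.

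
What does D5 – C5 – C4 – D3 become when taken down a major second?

C5 Bb4 Bb3 C3

D5 -> C5
C5 -> Bb4
C4 -> Bb3
D3 -> C3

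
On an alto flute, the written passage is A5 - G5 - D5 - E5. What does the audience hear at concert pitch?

The alto flute sounds a perfect fourth below written, so transpose each written note down a perfect fourth.
A5 gives E5
G5 gives D5
D5 gives A4
E5 gives B4

E5 D5 A4 B4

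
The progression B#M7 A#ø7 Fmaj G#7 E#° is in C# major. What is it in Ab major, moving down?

GM7 Fø7 Dbbmaj Eb7 C°

C# major down to Ab major is an augmented third; each chord root moves by that interval while the quality stays the same.
B#M7: root B# down an augmented third → G, giving GM7.
A#ø7: root A# down an augmented third → F, giving Fø7.
Fmaj: root F down an augmented third → Dbb, giving Dbbmaj.
G#7: root G# down an augmented third → Eb, giving Eb7.
E#°: root E# down an augmented third → C, giving C°.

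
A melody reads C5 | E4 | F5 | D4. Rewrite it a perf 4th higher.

C5 → F5
E4 → A4
F5 → Bb5
D4 → G4

F5 A4 Bb5 G4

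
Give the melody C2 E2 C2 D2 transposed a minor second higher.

C2: a second up reaches D, and 1 semitone makes it Db2.
E2 up a minor second is F2.
C2: a second up reaches D, and 1 semitone makes it Db2.
D2 up a minor second is Eb2.

Db2 F2 Db2 Eb2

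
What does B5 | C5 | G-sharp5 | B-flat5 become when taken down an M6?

D5 Eb4 B4 Db5

B5 → D5
C5 → Eb4
G#5 → B4
Bb5 → Db5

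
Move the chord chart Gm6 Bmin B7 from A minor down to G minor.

Fm6 Amin A7

A minor down to G minor is a major second; each chord root moves by that interval while the quality stays the same.
Gm6: root G down a major second → F, giving Fm6.
Bmin: root B down a major second → A, giving Amin.
B7: root B down a major second → A, giving A7.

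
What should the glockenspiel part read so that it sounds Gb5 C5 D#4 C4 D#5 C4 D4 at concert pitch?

Gb3 C3 D#2 C2 D#3 C2 D2

The glockenspiel sounds a perfect fifteenth above written, so the written part must be a perfect fifteenth below concert — transpose each note down.
Gb5 gives Gb3
C5 gives C3
D#4 gives D#2
C4 gives C2
D#5 gives D#3
C4 gives C2
D4 gives D2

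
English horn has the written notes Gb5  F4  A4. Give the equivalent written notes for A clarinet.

First find concert pitch: the English horn sounds a perfect fifth below written, so Gb5 F4 A4 sounds Cb5 Bb3 D4.
Then write for A clarinet: it sounds a minor third below written, so the part must be a minor third above concert.
Cb5 → Ebb5
Bb3 → Db4
D4 → F4

Ebb5 Db4 F4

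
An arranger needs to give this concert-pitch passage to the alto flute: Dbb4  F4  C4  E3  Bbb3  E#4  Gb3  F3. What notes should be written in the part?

Gbb4 Bb4 F4 A3 Ebb4 A#4 Cb4 Bb3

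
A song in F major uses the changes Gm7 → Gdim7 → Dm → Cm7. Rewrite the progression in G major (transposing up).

Am7 Adim7 Em Dm7

F major up to G major is a major second; each chord root moves by that interval while the quality stays the same.
Gm7: root G up a major second → A, giving Am7.
Gdim7: root G up a major second → A, giving Adim7.
Dm: root D up a major second → E, giving Em.
Cm7: root C up a major second → D, giving Dm7.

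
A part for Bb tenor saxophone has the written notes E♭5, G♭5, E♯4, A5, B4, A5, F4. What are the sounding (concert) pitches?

Db4 Fb4 D#3 G4 A3 G4 Eb3

The Bb tenor saxophone sounds a major ninth below written, so transpose each written note down a major ninth.
Eb5 → Db4
Gb5 → Fb4
E#4 → D#3
A5 → G4
B4 → A3
A5 → G4
F4 → Eb3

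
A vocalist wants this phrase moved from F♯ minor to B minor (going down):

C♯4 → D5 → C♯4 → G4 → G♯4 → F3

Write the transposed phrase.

F♯ minor to B minor down is a perfect fifth, so every note moves down by that interval.
C#4 -> F#3
D5 -> G4
C#4 -> F#3
G4 -> C4
G#4 -> C#4
F3 -> Bb2

F#3 G4 F#3 C4 C#4 Bb2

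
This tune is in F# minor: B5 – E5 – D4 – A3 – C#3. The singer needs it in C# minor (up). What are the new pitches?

F#6 B5 A4 E4 G#3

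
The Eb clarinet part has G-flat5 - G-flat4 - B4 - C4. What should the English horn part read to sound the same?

Fb6 Fb5 A5 Bb4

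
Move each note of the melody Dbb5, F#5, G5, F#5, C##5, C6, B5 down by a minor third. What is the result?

Bbb4 D#5 E5 D#5 A##4 A5 G#5

Dbb5: a third down reaches B, and 3 semitones makes it Bbb4.
A minor third down from F#5 gives D#5.
G5: a third down reaches E, and 3 semitones makes it E5.
F#5 down a minor third is D#5.
C##5: a third down reaches A, and 3 semitones makes it A##4.
C6: a third down reaches A, and 3 semitones makes it A5.
B5 down a minor third is G#5.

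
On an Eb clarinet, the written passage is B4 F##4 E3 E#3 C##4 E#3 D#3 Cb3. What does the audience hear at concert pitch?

The Eb clarinet sounds a minor third above written, so transpose each written note up a minor third.
B4 becomes D5
F##4 becomes A#4
E3 becomes G3
E#3 becomes G#3
C##4 becomes E#4
E#3 becomes G#3
D#3 becomes F#3
Cb3 becomes Ebb3

D5 A#4 G3 G#3 E#4 G#3 F#3 Ebb3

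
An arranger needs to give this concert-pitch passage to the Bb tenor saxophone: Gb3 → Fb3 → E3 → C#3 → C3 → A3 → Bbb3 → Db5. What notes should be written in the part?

Written C4 sounds as Bb2 on the Bb tenor saxophone, so concert pitches are written a major ninth up.
Gb3 gives Ab4
Fb3 gives Gb4
E3 gives F#4
C#3 gives D#4
C3 gives D4
A3 gives B4
Bbb3 gives Cb5
Db5 gives Eb6

Ab4 Gb4 F#4 D#4 D4 B4 Cb5 Eb6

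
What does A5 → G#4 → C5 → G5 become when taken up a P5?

A5 gives E6
G#4 gives D#5
C5 gives G5
G5 gives D6

E6 D#5 G5 D6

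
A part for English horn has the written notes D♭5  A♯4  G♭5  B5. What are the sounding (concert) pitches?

Written C4 on the English horn sounds as F3, a perfect fifth lower; apply that shift to every note.
Db5 becomes Gb4
A#4 becomes D#4
Gb5 becomes Cb5
B5 becomes E5

Gb4 D#4 Cb5 E5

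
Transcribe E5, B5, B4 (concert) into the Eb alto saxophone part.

The Eb alto saxophone sounds a major sixth below written, so the written part must be a major sixth above concert — transpose each note up.
E5 → C#6
B5 → G#6
B4 → G#5

C#6 G#6 G#5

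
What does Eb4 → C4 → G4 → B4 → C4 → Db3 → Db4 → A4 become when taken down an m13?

G2 E2 B2 D#3 E2 F1 F2 C#3

Eb4 gives G2
C4 gives E2
G4 gives B2
B4 gives D#3
C4 gives E2
Db3 gives F1
Db4 gives F2
A4 gives C#3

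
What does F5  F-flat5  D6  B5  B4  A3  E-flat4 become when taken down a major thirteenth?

F5 to Ab3
Fb5 to Abb3
D6 to F4
B5 to D4
B4 to D3
A3 to C2
Eb4 to Gb2

Ab3 Abb3 F4 D4 D3 C2 Gb2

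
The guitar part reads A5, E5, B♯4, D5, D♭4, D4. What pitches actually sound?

A4 E4 B#3 D4 Db3 D3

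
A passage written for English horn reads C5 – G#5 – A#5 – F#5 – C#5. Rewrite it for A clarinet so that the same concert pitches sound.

First find concert pitch: the English horn sounds a perfect fifth below written, so C5 G#5 A#5 F#5 C#5 sounds F4 C#5 D#5 B4 F#4.
Then write for A clarinet: it sounds a minor third below written, so the part must be a minor third above concert.
F4 → Ab4
C#5 → E5
D#5 → F#5
B4 → D5
F#4 → A4

Ab4 E5 F#5 D5 A4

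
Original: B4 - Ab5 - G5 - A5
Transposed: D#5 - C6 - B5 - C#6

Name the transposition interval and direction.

From B4 to D#5 is 3 letter names — a third of some quality.
B4 to D#5 is 4 semitones, which makes it a major third; the second version is higher, so the direction is up.
Checking another pair — A5 → C#6 — gives the same interval.

up a major third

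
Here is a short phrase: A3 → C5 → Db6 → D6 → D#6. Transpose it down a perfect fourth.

E3 G4 Ab5 A5 A#5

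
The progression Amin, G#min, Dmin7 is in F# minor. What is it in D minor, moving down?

Fmin Emin Bbmin7

F# minor down to D minor is a major third; each chord root moves by that interval while the quality stays the same.
Amin: root A down a major third → F, giving Fmin.
G#min: root G# down a major third → E, giving Emin.
Dmin7: root D down a major third → Bb, giving Bbmin7.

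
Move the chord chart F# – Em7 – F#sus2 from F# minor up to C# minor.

C# Bm7 C#sus2

F# minor up to C# minor is a perfect fifth; each chord root moves by that interval while the quality stays the same.
F#: root F# up a perfect fifth → C#, giving C#.
Em7: root E up a perfect fifth → B, giving Bm7.
F#sus2: root F# up a perfect fifth → C#, giving C#sus2.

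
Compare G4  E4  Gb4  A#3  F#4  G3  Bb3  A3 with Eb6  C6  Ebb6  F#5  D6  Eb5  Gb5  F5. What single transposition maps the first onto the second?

From G4 to Eb6 is 13 letter names — a thirteenth of some quality.
G4 to Eb6 is 20 semitones, which makes it a minor thirteenth; the second version is higher, so the direction is up.
Checking another pair — A3 → F5 — gives the same interval.

up a minor thirteenth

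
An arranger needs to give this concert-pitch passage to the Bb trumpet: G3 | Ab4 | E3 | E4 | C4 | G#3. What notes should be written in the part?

A3 Bb4 F#3 F#4 D4 A#3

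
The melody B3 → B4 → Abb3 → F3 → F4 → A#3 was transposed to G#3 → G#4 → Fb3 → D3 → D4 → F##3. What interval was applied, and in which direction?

down a minor third

From B3 to G#3 is 3 letter names — a third of some quality.
G#3 to B3 is 3 semitones, which makes it a minor third; the second version is lower, so the direction is down.
Checking another pair — A#3 → F##3 — gives the same interval.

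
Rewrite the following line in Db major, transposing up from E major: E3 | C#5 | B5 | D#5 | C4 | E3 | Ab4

E major to Db major up is a diminished seventh, so every note moves up by that interval.
E3 to Db4
C#5 to Bb5
B5 to Ab6
D#5 to C6
C4 to Bbb4
E3 to Db4
Ab4 to Gbb5

Db4 Bb5 Ab6 C6 Bbb4 Db4 Gbb5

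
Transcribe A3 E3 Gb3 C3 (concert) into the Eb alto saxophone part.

The Eb alto saxophone sounds a major sixth below written, so the written part must be a major sixth above concert — transpose each note up.
A3 to F#4
E3 to C#4
Gb3 to Eb4
C3 to A3

F#4 C#4 Eb4 A3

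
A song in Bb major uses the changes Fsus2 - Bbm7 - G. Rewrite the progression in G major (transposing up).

Dsus2 Gm7 E

Bb major up to G major is a major sixth; each chord root moves by that interval while the quality stays the same.
Fsus2: root F up a major sixth → D, giving Dsus2.
Bbm7: root Bb up a major sixth → G, giving Gm7.
G: root G up a major sixth → E, giving E.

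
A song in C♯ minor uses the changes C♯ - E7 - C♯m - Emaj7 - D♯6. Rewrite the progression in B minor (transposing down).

C♯ minor down to B minor is a major second; each chord root moves by that interval while the quality stays the same.
C♯: root C♯ down a major second → B, giving B.
E7: root E down a major second → D, giving D7.
C♯m: root C♯ down a major second → B, giving Bm.
Emaj7: root E down a major second → D, giving Dmaj7.
D♯6: root D♯ down a major second → C#, giving C#6.

B D7 Bm Dmaj7 C#6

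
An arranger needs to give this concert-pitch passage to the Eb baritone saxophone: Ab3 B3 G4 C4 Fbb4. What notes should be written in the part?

The Eb baritone saxophone sounds a major thirteenth below written, so the written part must be a major thirteenth above concert — transpose each note up.
Ab3 → F5
B3 → G#5
G4 → E6
C4 → A5
Fbb4 → Dbb6

F5 G#5 E6 A5 Dbb6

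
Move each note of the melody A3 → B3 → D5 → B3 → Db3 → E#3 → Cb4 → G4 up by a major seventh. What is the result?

G#4 A#4 C#6 A#4 C4 D##4 Bb4 F#5

A3 gives G#4
B3 gives A#4
D5 gives C#6
B3 gives A#4
Db3 gives C4
E#3 gives D##4
Cb4 gives Bb4
G4 gives F#5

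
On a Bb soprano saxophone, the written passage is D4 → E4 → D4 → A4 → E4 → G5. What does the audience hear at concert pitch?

C4 D4 C4 G4 D4 F5

The Bb soprano saxophone sounds a major second below written, so transpose each written note down a major second.
D4 becomes C4
E4 becomes D4
D4 becomes C4
A4 becomes G4
E4 becomes D4
G5 becomes F5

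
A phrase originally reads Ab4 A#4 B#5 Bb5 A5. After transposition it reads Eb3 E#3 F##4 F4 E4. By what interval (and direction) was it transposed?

down a perfect eleventh

From Ab4 to Eb3 is 11 letter names — an eleventh of some quality.
Eb3 to Ab4 is 17 semitones, which makes it a perfect eleventh; the second version is lower, so the direction is down.
Checking another pair — A5 → E4 — gives the same interval.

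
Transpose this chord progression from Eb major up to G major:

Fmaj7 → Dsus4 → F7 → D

Eb major up to G major is a major third; each chord root moves by that interval while the quality stays the same.
Fmaj7: root F up a major third → A, giving Amaj7.
Dsus4: root D up a major third → F#, giving F#sus4.
F7: root F up a major third → A, giving A7.
D: root D up a major third → F#, giving F#.

Amaj7 F#sus4 A7 F#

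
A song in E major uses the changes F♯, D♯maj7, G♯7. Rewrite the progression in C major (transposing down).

D Bmaj7 E7

E major down to C major is a major third; each chord root moves by that interval while the quality stays the same.
F♯: root F♯ down a major third → D, giving D.
D♯maj7: root D♯ down a major third → B, giving Bmaj7.
G♯7: root G♯ down a major third → E, giving E7.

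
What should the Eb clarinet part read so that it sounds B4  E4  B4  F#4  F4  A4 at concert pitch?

G#4 C#4 G#4 D#4 D4 F#4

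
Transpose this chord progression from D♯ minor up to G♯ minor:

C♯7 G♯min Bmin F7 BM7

F#7 C#min Emin Bb7 EM7

D♯ minor up to G♯ minor is a perfect fourth; each chord root moves by that interval while the quality stays the same.
C♯7: root C♯ up a perfect fourth → F#, giving F#7.
G♯min: root G♯ up a perfect fourth → C#, giving C#min.
Bmin: root B up a perfect fourth → E, giving Emin.
F7: root F up a perfect fourth → Bb, giving Bb7.
BM7: root B up a perfect fourth → E, giving EM7.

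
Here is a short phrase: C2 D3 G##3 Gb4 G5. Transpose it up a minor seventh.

Bb2 C4 F##4 Fb5 F6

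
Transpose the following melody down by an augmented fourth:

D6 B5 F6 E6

Ab5 F5 Cb6 Bb5

D6 becomes Ab5
B5 becomes F5
F6 becomes Cb6
E6 becomes Bb5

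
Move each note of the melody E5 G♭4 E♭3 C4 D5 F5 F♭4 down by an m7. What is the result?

F#4 Ab3 F2 D3 E4 G4 Gb3

E5 -> F#4
Gb4 -> Ab3
Eb3 -> F2
C4 -> D3
D5 -> E4
F5 -> G4
Fb4 -> Gb3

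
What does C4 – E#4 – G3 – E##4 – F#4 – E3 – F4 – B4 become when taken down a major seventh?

Db3 F#3 Ab2 F##3 G3 F2 Gb3 C4

C4 -> Db3
E#4 -> F#3
G3 -> Ab2
E##4 -> F##3
F#4 -> G3
E3 -> F2
F4 -> Gb3
B4 -> C4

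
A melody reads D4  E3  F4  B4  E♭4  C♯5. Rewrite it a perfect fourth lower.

A perfect fourth down from D4 gives A3.
A perfect fourth down from E3 gives B2.
F4 down a perfect fourth is C4.
A perfect fourth down from B4 gives F#4.
Eb4: a fourth down reaches B, and 5 semitones makes it Bb3.
A perfect fourth down from C#5 gives G#4.

A3 B2 C4 F#4 Bb3 G#4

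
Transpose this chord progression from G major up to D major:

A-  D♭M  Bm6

G major up to D major is a perfect fifth; each chord root moves by that interval while the quality stays the same.
A-: root A up a perfect fifth → E, giving E-.
D♭M: root D♭ up a perfect fifth → Ab, giving AbM.
Bm6: root B up a perfect fifth → F#, giving F#m6.

E- AbM F#m6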